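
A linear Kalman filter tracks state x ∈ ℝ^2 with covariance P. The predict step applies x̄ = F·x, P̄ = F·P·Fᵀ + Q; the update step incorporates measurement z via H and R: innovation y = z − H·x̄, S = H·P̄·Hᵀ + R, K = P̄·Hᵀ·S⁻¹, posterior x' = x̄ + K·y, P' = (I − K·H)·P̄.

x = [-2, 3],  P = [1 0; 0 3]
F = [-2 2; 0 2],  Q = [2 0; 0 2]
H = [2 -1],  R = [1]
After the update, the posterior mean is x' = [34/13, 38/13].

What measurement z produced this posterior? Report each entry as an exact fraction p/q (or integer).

z = [2]

x̄ = F·x = [10, 6]
P̄ = F·P·Fᵀ + Q = [18 12; 12 14]
S = H·P̄·Hᵀ + R = [39]
K = P̄·Hᵀ·S⁻¹ = [8/13; 10/39]
x' − x̄ = [-96/13, -40/13] = K·y
y = (KᵀK)⁻¹·Kᵀ·(x' − x̄) = [-12]
z = y + H·x̄ = [-12] + [14] = [2]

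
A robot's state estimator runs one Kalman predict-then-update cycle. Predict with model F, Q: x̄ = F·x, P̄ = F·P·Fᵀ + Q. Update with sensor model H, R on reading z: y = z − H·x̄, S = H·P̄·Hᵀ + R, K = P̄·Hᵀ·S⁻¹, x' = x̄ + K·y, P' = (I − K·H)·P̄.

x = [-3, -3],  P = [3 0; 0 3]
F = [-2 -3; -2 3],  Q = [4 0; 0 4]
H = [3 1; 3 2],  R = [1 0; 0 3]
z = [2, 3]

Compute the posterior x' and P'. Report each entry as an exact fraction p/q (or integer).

x̄ = F·x = [15, -3]
P̄ = F·P·Fᵀ + Q = [43 -15; -15 43]
y = z − H·x̄ = [-40, -36]
S = H·P̄·Hᵀ + R = [341 338; 338 382]
K = P̄·Hᵀ·S⁻¹ = [5043/8009 -4773/16018; -7311/8009 14657/16018]
x' = x̄ + K·y = [4329/8009, 4587/8009]
P' = (I − K·H)·P̄ = [11497/16018 -24405/16018; -24405/16018 58593/16018]

x' = [4329/8009, 4587/8009]
P' = [11497/16018 -24405/16018; -24405/16018 58593/16018]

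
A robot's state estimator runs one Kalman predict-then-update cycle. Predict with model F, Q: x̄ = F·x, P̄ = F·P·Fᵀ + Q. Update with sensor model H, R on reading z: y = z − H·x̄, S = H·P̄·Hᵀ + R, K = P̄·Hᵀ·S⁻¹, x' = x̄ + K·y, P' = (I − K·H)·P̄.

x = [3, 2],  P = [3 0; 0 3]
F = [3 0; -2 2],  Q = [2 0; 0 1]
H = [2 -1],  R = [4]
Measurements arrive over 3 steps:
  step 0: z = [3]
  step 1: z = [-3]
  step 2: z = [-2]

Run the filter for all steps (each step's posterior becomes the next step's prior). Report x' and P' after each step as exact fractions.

step 0: x' = [661/217, 603/217], P' = [517/217 730/217; 730/217 1704/217]
step 1: x' = [-17069/19365, 335/1291], P' = [89267/19365 9530/1291; 9530/1291 19248/1291]
step 2: x' = [857317/2545313, 7236748/2545313], P' = [14871697/2545313 24294722/2545313; 24294722/2545313 47563512/2545313]

step 0: x̄ = F·x = [9, -2]
step 0: P̄ = F·P·Fᵀ + Q = [29 -18; -18 25]
step 0: y = z − H·x̄ = [-17]
step 0: S = H·P̄·Hᵀ + R = [217]
step 0: K = P̄·Hᵀ·S⁻¹ = [76/217; -61/217]
step 0: x' = x̄ + K·y = [661/217, 603/217]
step 0: P' = (I − K·H)·P̄ = [517/217 730/217; 730/217 1704/217]
step 1: x̄ = F·x = [1983/217, -116/217]
step 1: P̄ = F·P·Fᵀ + Q = [5087/217 1278/217; 1278/217 3261/217]
step 1: y = z − H·x̄ = [-4733/217]
step 1: S = H·P̄·Hᵀ + R = [19365/217]
step 1: K = P̄·Hᵀ·S⁻¹ = [8896/19365; -47/1291]
step 1: x' = x̄ + K·y = [-17069/19365, 335/1291]
step 1: P' = (I − K·H)·P̄ = [89267/19365 9530/1291; 9530/1291 19248/1291]
step 2: x̄ = F·x = [-17069/6455, 44188/19365]
step 2: P̄ = F·P·Fᵀ + Q = [280711/6455 107366/6455; 107366/6455 387713/19365]
step 2: y = z − H·x̄ = [107872/19365]
step 2: S = H·P̄·Hᵀ + R = [2545313/19365]
step 2: K = P̄·Hᵀ·S⁻¹ = [1362168/2545313; 256483/2545313]
step 2: x' = x̄ + K·y = [857317/2545313, 7236748/2545313]
step 2: P' = (I − K·H)·P̄ = [14871697/2545313 24294722/2545313; 24294722/2545313 47563512/2545313]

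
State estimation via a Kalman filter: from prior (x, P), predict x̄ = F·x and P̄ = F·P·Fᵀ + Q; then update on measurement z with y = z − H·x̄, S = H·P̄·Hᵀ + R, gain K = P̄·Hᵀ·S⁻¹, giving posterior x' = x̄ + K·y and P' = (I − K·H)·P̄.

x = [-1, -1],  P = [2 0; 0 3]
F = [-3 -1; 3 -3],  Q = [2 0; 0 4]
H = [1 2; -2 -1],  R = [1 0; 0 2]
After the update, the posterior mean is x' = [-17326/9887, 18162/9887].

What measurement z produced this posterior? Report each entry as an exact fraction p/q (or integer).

x̄ = F·x = [4, 0]
P̄ = F·P·Fᵀ + Q = [23 -9; -9 49]
S = H·P̄·Hᵀ + R = [184 -99; -99 107]
K = P̄·Hᵀ·S⁻¹ = [-3128/9887 -6313/9887; 6454/9887 3107/9887]
x' − x̄ = [-56874/9887, 18162/9887] = K·y
y = (KᵀK)⁻¹·Kᵀ·(x' − x̄) = [-2, 10]
z = y + H·x̄ = [-2, 10] + [4, -8] = [2, 2]

z = [2, 2]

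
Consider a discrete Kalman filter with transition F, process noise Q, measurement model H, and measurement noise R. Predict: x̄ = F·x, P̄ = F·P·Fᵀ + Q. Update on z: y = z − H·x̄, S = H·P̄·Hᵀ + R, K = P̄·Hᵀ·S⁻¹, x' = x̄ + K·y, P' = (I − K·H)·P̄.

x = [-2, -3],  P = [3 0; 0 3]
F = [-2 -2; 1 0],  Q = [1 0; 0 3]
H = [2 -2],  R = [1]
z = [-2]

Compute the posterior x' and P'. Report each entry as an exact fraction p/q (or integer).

x̄ = F·x = [10, -2]
P̄ = F·P·Fᵀ + Q = [25 -6; -6 6]
y = z − H·x̄ = [-26]
S = H·P̄·Hᵀ + R = [173]
K = P̄·Hᵀ·S⁻¹ = [62/173; -24/173]
x' = x̄ + K·y = [118/173, 278/173]
P' = (I − K·H)·P̄ = [481/173 450/173; 450/173 462/173]

x' = [118/173, 278/173]
P' = [481/173 450/173; 450/173 462/173]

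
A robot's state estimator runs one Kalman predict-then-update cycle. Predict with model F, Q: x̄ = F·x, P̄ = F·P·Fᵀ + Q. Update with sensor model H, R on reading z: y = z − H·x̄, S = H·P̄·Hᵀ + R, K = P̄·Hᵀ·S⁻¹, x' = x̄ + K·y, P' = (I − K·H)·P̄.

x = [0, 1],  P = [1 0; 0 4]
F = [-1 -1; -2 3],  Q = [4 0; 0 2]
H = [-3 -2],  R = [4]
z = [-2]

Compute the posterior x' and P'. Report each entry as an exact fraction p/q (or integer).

x̄ = F·x = [-1, 3]
P̄ = F·P·Fᵀ + Q = [9 -10; -10 42]
y = z − H·x̄ = [1]
S = H·P̄·Hᵀ + R = [133]
K = P̄·Hᵀ·S⁻¹ = [-1/19; -54/133]
x' = x̄ + K·y = [-20/19, 345/133]
P' = (I − K·H)·P̄ = [164/19 -244/19; -244/19 2670/133]

x' = [-20/19, 345/133]
P' = [164/19 -244/19; -244/19 2670/133]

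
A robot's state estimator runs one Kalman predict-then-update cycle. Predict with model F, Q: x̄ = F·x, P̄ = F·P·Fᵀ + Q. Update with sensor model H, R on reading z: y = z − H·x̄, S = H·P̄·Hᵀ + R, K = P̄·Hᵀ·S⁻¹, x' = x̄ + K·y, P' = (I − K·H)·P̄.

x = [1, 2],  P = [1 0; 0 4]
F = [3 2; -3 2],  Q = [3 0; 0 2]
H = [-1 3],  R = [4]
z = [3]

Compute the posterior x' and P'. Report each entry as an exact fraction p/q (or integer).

x̄ = F·x = [7, 1]
P̄ = F·P·Fᵀ + Q = [28 7; 7 27]
y = z − H·x̄ = [7]
S = H·P̄·Hᵀ + R = [233]
K = P̄·Hᵀ·S⁻¹ = [-7/233; 74/233]
x' = x̄ + K·y = [1582/233, 751/233]
P' = (I − K·H)·P̄ = [6475/233 2149/233; 2149/233 815/233]

x' = [1582/233, 751/233]
P' = [6475/233 2149/233; 2149/233 815/233]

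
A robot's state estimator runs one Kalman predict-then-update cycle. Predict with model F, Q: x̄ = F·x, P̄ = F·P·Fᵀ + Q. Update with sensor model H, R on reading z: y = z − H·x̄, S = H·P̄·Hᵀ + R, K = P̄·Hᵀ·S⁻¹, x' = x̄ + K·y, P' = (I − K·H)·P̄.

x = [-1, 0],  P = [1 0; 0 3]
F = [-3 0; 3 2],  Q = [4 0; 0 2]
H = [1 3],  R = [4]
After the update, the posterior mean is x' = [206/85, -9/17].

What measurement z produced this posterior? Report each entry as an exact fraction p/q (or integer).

z = [1]

x̄ = F·x = [3, -3]
P̄ = F·P·Fᵀ + Q = [13 -9; -9 23]
S = H·P̄·Hᵀ + R = [170]
K = P̄·Hᵀ·S⁻¹ = [-7/85; 6/17]
x' − x̄ = [-49/85, 42/17] = K·y
y = (KᵀK)⁻¹·Kᵀ·(x' − x̄) = [7]
z = y + H·x̄ = [7] + [-6] = [1]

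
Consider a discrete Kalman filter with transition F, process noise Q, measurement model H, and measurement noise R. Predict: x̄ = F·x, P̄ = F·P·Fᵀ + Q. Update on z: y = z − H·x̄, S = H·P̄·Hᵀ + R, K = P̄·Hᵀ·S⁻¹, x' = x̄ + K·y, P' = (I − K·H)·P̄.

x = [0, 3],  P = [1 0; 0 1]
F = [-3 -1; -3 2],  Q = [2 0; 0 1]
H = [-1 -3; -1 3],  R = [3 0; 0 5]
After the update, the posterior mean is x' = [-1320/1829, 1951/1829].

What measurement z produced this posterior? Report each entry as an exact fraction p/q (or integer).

z = [-3, 2]

x̄ = F·x = [-3, 6]
P̄ = F·P·Fᵀ + Q = [12 7; 7 14]
S = H·P̄·Hᵀ + R = [183 -114; -114 101]
K = P̄·Hᵀ·S⁻¹ = [-769/1829 -705/1829; -959/5487 273/1829]
x' − x̄ = [4167/1829, -9023/1829] = K·y
y = (KᵀK)⁻¹·Kᵀ·(x' − x̄) = [12, -19]
z = y + H·x̄ = [12, -19] + [-15, 21] = [-3, 2]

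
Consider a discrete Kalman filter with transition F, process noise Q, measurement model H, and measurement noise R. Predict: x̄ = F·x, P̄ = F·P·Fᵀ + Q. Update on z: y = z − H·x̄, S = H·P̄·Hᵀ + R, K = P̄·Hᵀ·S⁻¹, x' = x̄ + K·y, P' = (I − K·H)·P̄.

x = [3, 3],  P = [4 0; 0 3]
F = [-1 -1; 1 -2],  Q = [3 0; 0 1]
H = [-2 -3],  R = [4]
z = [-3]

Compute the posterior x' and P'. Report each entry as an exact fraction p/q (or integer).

x̄ = F·x = [-6, -3]
P̄ = F·P·Fᵀ + Q = [10 2; 2 17]
y = z − H·x̄ = [-24]
S = H·P̄·Hᵀ + R = [221]
K = P̄·Hᵀ·S⁻¹ = [-2/17; -55/221]
x' = x̄ + K·y = [-54/17, 657/221]
P' = (I − K·H)·P̄ = [118/17 -76/17; -76/17 732/221]

x' = [-54/17, 657/221]
P' = [118/17 -76/17; -76/17 732/221]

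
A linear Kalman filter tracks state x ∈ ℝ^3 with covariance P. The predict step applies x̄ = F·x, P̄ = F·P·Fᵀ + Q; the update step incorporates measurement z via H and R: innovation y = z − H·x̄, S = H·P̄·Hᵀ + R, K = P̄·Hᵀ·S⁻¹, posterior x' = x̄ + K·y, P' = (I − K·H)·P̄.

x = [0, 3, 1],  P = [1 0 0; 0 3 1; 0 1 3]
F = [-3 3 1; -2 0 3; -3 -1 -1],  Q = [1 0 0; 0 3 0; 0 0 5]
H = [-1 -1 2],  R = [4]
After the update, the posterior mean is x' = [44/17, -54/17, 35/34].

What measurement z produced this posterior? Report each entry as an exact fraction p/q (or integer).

z = [3]

x̄ = F·x = [10, 3, -4]
P̄ = F·P·Fᵀ + Q = [46 24 -7; 24 34 -6; -7 -6 22]
S = H·P̄·Hᵀ + R = [272]
K = P̄·Hᵀ·S⁻¹ = [-21/68; -35/136; 57/272]
x' − x̄ = [-126/17, -105/17, 171/34] = K·y
y = (KᵀK)⁻¹·Kᵀ·(x' − x̄) = [24]
z = y + H·x̄ = [24] + [-21] = [3]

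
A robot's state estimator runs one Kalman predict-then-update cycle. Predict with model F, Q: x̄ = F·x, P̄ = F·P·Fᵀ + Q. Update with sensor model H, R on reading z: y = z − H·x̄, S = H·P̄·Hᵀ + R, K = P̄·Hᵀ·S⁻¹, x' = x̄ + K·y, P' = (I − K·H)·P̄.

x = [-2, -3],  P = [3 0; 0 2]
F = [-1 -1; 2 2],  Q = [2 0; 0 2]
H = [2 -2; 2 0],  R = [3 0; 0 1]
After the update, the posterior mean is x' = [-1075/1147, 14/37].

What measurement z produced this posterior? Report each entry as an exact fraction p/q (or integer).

x̄ = F·x = [5, -10]
P̄ = F·P·Fᵀ + Q = [7 -10; -10 22]
S = H·P̄·Hᵀ + R = [199 68; 68 29]
K = P̄·Hᵀ·S⁻¹ = [34/1147 474/1147; -16/37 12/37]
x' − x̄ = [-6810/1147, 384/37] = K·y
y = (KᵀK)⁻¹·Kᵀ·(x' − x̄) = [-33, -12]
z = y + H·x̄ = [-33, -12] + [30, 10] = [-3, -2]

z = [-3, -2]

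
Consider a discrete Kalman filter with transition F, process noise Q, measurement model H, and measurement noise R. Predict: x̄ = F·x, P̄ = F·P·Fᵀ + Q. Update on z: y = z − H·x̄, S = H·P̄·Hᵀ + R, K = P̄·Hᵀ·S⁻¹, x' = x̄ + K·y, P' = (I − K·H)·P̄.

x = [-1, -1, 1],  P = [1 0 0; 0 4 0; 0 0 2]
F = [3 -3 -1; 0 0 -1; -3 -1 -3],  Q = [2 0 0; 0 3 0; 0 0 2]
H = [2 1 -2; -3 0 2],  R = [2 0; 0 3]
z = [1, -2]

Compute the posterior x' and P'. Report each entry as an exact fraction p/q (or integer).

x̄ = F·x = [-1, -1, 1]
P̄ = F·P·Fᵀ + Q = [49 2 9; 2 5 6; 9 6 33]
y = z − H·x̄ = [6, -7]
S = H·P̄·Hᵀ + R = [247 -330; -330 468]
K = P̄·Hᵀ·S⁻¹ = [-233/372 -1601/2232; 8/93 41/558; -377/372 -1409/2232]
x' = x̄ + K·y = [587/2232, -557/558, -1477/2232]
P' = (I − K·H)·P̄ = [5825/744 823/186 7937/744; 823/186 448/93 1255/186; 7937/744 1255/186 11201/744]

x' = [587/2232, -557/558, -1477/2232]
P' = [5825/744 823/186 7937/744; 823/186 448/93 1255/186; 7937/744 1255/186 11201/744]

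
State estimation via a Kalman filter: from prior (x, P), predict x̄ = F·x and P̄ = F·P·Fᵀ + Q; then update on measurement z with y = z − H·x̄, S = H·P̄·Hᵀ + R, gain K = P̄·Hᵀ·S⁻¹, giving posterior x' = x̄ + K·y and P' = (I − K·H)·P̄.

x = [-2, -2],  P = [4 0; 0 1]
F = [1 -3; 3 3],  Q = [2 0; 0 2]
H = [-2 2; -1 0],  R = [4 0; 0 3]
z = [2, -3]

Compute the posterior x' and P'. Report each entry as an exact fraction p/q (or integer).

x̄ = F·x = [4, -12]
P̄ = F·P·Fᵀ + Q = [15 3; 3 47]
y = z − H·x̄ = [34, 1]
S = H·P̄·Hᵀ + R = [228 24; 24 18]
K = P̄·Hᵀ·S⁻¹ = [-1/49 -79/98; 23/49 -233/294]
x' = x̄ + K·y = [5/2, 19/6]
P' = (I − K·H)·P̄ = [237/98 233/98; 233/98 325/98]

x' = [5/2, 19/6]
P' = [237/98 233/98; 233/98 325/98]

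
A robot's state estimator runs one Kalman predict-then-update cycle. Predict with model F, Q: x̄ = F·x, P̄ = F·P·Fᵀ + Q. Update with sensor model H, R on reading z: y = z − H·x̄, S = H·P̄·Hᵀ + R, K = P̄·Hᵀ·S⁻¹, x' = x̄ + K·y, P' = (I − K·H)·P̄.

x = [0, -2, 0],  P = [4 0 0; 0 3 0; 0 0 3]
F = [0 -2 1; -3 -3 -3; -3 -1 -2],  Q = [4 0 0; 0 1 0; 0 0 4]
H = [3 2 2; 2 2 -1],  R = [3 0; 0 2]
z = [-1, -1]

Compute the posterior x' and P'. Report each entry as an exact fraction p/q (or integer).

x̄ = F·x = [4, 6, 2]
P̄ = F·P·Fᵀ + Q = [19 9 0; 9 91 63; 0 63 55]
y = z − H·x̄ = [-29, -19]
S = H·P̄·Hᵀ + R = [1370 584; 584 317]
K = P̄·Hᵀ·S⁻¹ = [-8929/93234 16460/46617; 8729/31078 -1325/15539; 5558/15539 -6759/15539]
x' = x̄ + K·y = [6397/93234, -16323/31078, -1683/15539]
P' = (I − K·H)·P̄ = [597601/93234 -226573/31078 -38346/15539; -226573/31078 266933/31078 43010/15539; -38346/15539 43010/15539 22846/15539]

x' = [6397/93234, -16323/31078, -1683/15539]
P' = [597601/93234 -226573/31078 -38346/15539; -226573/31078 266933/31078 43010/15539; -38346/15539 43010/15539 22846/15539]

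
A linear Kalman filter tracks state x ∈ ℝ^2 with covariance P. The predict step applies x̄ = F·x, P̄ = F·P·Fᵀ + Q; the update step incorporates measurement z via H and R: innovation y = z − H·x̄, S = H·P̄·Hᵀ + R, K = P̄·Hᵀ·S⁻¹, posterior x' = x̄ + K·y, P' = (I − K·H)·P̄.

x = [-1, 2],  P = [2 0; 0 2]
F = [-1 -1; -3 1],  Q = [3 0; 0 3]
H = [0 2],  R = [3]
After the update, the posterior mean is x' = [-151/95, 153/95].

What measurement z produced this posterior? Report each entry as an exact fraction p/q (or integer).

z = [3]

x̄ = F·x = [-1, 5]
P̄ = F·P·Fᵀ + Q = [7 4; 4 23]
S = H·P̄·Hᵀ + R = [95]
K = P̄·Hᵀ·S⁻¹ = [8/95; 46/95]
x' − x̄ = [-56/95, -322/95] = K·y
y = (KᵀK)⁻¹·Kᵀ·(x' − x̄) = [-7]
z = y + H·x̄ = [-7] + [10] = [3]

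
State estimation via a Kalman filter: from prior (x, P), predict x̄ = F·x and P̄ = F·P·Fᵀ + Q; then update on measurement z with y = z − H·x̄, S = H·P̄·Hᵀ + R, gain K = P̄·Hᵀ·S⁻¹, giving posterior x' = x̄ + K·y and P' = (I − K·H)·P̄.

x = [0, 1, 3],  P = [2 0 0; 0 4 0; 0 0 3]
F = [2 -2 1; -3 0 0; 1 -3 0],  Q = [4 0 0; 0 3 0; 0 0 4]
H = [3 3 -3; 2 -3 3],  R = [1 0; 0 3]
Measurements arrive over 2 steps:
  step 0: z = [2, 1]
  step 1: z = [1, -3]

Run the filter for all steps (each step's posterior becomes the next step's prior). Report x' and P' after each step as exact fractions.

step 0: x̄ = F·x = [1, 0, -3]
step 0: P̄ = F·P·Fᵀ + Q = [31 -12 28; -12 21 -6; 28 -6 42]
step 0: y = z − H·x̄ = [-10, 8]
step 0: S = H·P̄·Hᵀ + R = [235 -369; -369 1282]
step 0: K = P̄·Hᵀ·S⁻¹ = [32544/165109 32807/165109; 18945/165109 -8070/165109; -3120/165109 24860/165109]
step 0: x' = x̄ + K·y = [102125/165109, -254010/165109, -265247/165109]
step 0: P' = (I − K·H)·P̄ = [26193/165109 -1053/165109 14292/165109; -1053/165109 1767414/165109 1760046/165109; 14292/165109 1760046/165109 1775378/165109]
step 1: x̄ = F·x = [447023/165109, -306375/165109, 864155/165109]
step 1: P̄ = F·P·Fᵀ + Q = [2635650/165109 -206352/165109 5399448/165109; -206352/165109 731064/165109 -88056/165109; 5399448/165109 -88056/165109 16599673/165109]
step 1: y = z − H·x̄ = [2335630/165109, -4900963/165109]
step 1: S = H·P̄·Hᵀ + R = [80543200/165109 -124930341/165109; -124930341/165109 235869168/165109]
step 1: K = P̄·Hᵀ·S⁻¹ = [1328109300/6844099897 1344382650/6844099897; 151498224/6844099897 -3036768/6844099897; -775551423/6844099897 1355227031/6844099897]
step 1: x' = x̄ + K·y = [-2588154691/6844099897, -10466626419/6844099897, -15377451012/6844099897]
step 1: P' = (I − K·H)·P̄ = [1072251450/6844099897 28477584/6844099897 658025934/6844099897; 28477584/6844099897 28564521240/6844099897 28542499416/6844099897; 658025934/6844099897 28542499416/6844099897 29459042491/6844099897]

step 0: x' = [102125/165109, -254010/165109, -265247/165109], P' = [26193/165109 -1053/165109 14292/165109; -1053/165109 1767414/165109 1760046/165109; 14292/165109 1760046/165109 1775378/165109]
step 1: x' = [-2588154691/6844099897, -10466626419/6844099897, -15377451012/6844099897], P' = [1072251450/6844099897 28477584/6844099897 658025934/6844099897; 28477584/6844099897 28564521240/6844099897 28542499416/6844099897; 658025934/6844099897 28542499416/6844099897 29459042491/6844099897]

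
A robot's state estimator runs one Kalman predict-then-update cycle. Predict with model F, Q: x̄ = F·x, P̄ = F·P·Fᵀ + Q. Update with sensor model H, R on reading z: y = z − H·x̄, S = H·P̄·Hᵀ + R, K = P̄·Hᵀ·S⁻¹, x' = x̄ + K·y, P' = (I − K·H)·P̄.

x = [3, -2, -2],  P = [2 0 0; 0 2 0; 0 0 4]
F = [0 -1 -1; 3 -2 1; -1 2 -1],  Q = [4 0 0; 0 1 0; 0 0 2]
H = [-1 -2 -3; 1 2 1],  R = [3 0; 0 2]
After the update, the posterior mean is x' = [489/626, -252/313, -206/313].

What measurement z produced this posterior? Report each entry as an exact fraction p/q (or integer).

x̄ = F·x = [4, 11, -5]
P̄ = F·P·Fᵀ + Q = [10 0 0; 0 31 -18; 0 -18 16]
S = H·P̄·Hᵀ + R = [65 -38; -38 80]
K = P̄·Hᵀ·S⁻¹ = [-35/313 45/626; 86/313 213/313; -430/939 -439/939]
x' − x̄ = [-2015/626, -3695/313, 1359/313] = K·y
y = (KᵀK)⁻¹·Kᵀ·(x' − x̄) = [14, -23]
z = y + H·x̄ = [14, -23] + [-11, 21] = [3, -2]

z = [3, -2]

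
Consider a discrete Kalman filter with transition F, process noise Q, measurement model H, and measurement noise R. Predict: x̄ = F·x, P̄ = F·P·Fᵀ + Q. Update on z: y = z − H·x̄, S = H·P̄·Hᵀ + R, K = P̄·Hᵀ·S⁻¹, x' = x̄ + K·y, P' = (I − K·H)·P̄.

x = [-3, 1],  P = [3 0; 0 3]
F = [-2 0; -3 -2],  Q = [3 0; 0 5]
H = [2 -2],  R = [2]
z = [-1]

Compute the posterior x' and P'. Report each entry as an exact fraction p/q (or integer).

x' = [279/47, 303/47]
P' = [687/47 690/47; 690/47 716/47]

x̄ = F·x = [6, 7]
P̄ = F·P·Fᵀ + Q = [15 18; 18 44]
y = z − H·x̄ = [1]
S = H·P̄·Hᵀ + R = [94]
K = P̄·Hᵀ·S⁻¹ = [-3/47; -26/47]
x' = x̄ + K·y = [279/47, 303/47]
P' = (I − K·H)·P̄ = [687/47 690/47; 690/47 716/47]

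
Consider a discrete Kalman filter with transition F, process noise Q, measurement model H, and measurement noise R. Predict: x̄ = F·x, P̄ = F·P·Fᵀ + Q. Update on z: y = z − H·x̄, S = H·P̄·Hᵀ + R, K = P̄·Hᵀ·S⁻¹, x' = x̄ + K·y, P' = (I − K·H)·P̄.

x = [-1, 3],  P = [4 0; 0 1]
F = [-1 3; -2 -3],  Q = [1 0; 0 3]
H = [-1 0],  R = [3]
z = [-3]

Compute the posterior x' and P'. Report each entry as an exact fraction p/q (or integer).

x' = [72/17, -112/17]
P' = [42/17 -3/17; -3/17 475/17]

x̄ = F·x = [10, -7]
P̄ = F·P·Fᵀ + Q = [14 -1; -1 28]
y = z − H·x̄ = [7]
S = H·P̄·Hᵀ + R = [17]
K = P̄·Hᵀ·S⁻¹ = [-14/17; 1/17]
x' = x̄ + K·y = [72/17, -112/17]
P' = (I − K·H)·P̄ = [42/17 -3/17; -3/17 475/17]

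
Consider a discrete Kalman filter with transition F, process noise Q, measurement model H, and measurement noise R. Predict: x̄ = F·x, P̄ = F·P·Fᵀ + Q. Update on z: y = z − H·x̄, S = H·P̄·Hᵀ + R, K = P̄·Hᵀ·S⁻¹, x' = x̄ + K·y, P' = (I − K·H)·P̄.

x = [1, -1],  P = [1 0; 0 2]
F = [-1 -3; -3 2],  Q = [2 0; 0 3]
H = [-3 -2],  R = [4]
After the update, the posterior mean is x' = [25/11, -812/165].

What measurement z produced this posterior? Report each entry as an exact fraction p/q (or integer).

x̄ = F·x = [2, -5]
P̄ = F·P·Fᵀ + Q = [21 -9; -9 20]
S = H·P̄·Hᵀ + R = [165]
K = P̄·Hᵀ·S⁻¹ = [-3/11; -13/165]
x' − x̄ = [3/11, 13/165] = K·y
y = (KᵀK)⁻¹·Kᵀ·(x' − x̄) = [-1]
z = y + H·x̄ = [-1] + [4] = [3]

z = [3]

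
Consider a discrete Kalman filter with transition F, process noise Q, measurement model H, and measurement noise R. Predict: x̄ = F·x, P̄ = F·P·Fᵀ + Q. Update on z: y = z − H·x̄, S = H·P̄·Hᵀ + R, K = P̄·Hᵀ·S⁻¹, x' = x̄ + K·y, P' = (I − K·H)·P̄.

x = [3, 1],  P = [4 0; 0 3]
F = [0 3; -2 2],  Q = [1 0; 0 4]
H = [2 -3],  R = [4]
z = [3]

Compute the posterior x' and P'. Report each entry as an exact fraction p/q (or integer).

x̄ = F·x = [3, -4]
P̄ = F·P·Fᵀ + Q = [28 18; 18 32]
y = z − H·x̄ = [-15]
S = H·P̄·Hᵀ + R = [188]
K = P̄·Hᵀ·S⁻¹ = [1/94; -15/47]
x' = x̄ + K·y = [267/94, 37/47]
P' = (I − K·H)·P̄ = [1315/47 876/47; 876/47 604/47]

x' = [267/94, 37/47]
P' = [1315/47 876/47; 876/47 604/47]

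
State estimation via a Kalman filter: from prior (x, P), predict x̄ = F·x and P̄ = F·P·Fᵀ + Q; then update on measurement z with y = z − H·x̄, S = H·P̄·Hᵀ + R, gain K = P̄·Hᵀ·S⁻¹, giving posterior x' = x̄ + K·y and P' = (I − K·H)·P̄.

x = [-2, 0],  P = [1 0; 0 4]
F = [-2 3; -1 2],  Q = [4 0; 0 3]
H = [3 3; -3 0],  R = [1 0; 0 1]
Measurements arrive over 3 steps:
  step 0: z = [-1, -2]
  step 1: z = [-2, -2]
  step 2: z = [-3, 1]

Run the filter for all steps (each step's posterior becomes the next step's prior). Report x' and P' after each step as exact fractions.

step 0: x' = [2294/3593, -17044/17965], P' = [376/3593 -362/3593; -362/3593 3692/17965]
step 1: x' = [6563674/11057083, -13909647/11057083], P' = [1155747/11057083 -2225039/22114166; -2225039/22114166 9055103/44228332]
step 2: x' = [-709357457/1976747185, -1333378714/1976747185], P' = [11364122296/108721095175 -10939093013/108721095175; -10939093013/108721095175 22258969014/108721095175]

step 0: x̄ = F·x = [4, 2]
step 0: P̄ = F·P·Fᵀ + Q = [44 26; 26 20]
step 0: y = z − H·x̄ = [-19, 10]
step 0: S = H·P̄·Hᵀ + R = [1045 -630; -630 397]
step 0: K = P̄·Hᵀ·S⁻¹ = [42/3593 -1128/3593; 5646/17965 1086/3593]
step 0: x' = x̄ + K·y = [2294/3593, -17044/17965]
step 0: P' = (I − K·H)·P̄ = [376/3593 -362/3593; -362/3593 3692/17965]
step 1: x̄ = F·x = [-74072/17965, -45558/17965]
step 1: P̄ = F·P·Fᵀ + Q = [134328/17965 38582/17965; 38582/17965 77783/17965]
step 1: y = z − H·x̄ = [64592/3593, -258146/17965]
step 1: S = H·P̄·Hᵀ + R = [524288/3593 -311238/3593; -311238/3593 1226917/17965]
step 1: K = P̄·Hᵀ·S⁻¹ = [259365/22114166 -3467241/11057083; 13815075/44228332 6675117/22114166]
step 1: x' = x̄ + K·y = [6563674/11057083, -13909647/11057083]
step 1: P' = (I − K·H)·P̄ = [1155747/11057083 -2225039/22114166; -2225039/22114166 9055103/44228332]
step 2: x̄ = F·x = [-54856289/11057083, -34382968/11057083]
step 2: P̄ = F·P·Fᵀ + Q = [330302143/44228332 23681785/11057083; 23681785/11057083 47832177/11057083]
step 2: y = z − H·x̄ = [234546522/11057083, -153511784/11057083]
step 2: S = H·P̄·Hᵀ + R = [6443994511/44228332 -3825263547/44228332; -3825263547/44228332 3016947619/44228332]
step 2: K = P̄·Hᵀ·S⁻¹ = [182155407/15531585025 -34092366888/108721095175; 4851375429/15531585025 32817279039/108721095175]
step 2: x' = x̄ + K·y = [-709357457/1976747185, -1333378714/1976747185]
step 2: P' = (I − K·H)·P̄ = [11364122296/108721095175 -10939093013/108721095175; -10939093013/108721095175 22258969014/108721095175]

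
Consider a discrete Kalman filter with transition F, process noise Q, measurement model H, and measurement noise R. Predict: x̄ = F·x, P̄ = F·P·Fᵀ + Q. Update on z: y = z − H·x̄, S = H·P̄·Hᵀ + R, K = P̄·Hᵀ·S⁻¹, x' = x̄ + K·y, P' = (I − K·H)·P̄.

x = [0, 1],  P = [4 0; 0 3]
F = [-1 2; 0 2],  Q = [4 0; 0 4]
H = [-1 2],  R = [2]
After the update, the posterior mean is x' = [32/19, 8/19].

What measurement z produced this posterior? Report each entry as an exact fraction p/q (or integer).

x̄ = F·x = [2, 2]
P̄ = F·P·Fᵀ + Q = [20 12; 12 16]
S = H·P̄·Hᵀ + R = [38]
K = P̄·Hᵀ·S⁻¹ = [2/19; 10/19]
x' − x̄ = [-6/19, -30/19] = K·y
y = (KᵀK)⁻¹·Kᵀ·(x' − x̄) = [-3]
z = y + H·x̄ = [-3] + [2] = [-1]

z = [-1]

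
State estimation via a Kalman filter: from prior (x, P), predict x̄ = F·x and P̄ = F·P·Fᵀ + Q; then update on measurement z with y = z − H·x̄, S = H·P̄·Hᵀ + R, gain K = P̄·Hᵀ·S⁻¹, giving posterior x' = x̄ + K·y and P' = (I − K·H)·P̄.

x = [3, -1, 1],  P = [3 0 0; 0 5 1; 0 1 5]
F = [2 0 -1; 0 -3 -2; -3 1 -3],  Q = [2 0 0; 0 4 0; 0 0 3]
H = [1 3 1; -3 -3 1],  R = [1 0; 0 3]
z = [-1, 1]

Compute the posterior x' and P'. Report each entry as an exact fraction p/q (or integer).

x' = [18401/130325, -51443/130325, -5041/130325]
P' = [3250177/390975 -714387/130325 1050956/130325; -714387/130325 485441/130325 -714258/130325; 1050956/130325 -714258/130325 1147554/130325]

x̄ = F·x = [5, 1, -13]
P̄ = F·P·Fᵀ + Q = [19 13 -4; 13 81 22; -4 22 74]
y = z − H·x̄ = [4, 32]
S = H·P̄·Hᵀ + R = [1025 -860; -860 1103]
K = P̄·Hᵀ·S⁻¹ = [-26438/390975 -11212/78195; 27678/130325 -1828/26065; 55736/130325 9164/26065]
x' = x̄ + K·y = [18401/130325, -51443/130325, -5041/130325]
P' = (I − K·H)·P̄ = [3250177/390975 -714387/130325 1050956/130325; -714387/130325 485441/130325 -714258/130325; 1050956/130325 -714258/130325 1147554/130325]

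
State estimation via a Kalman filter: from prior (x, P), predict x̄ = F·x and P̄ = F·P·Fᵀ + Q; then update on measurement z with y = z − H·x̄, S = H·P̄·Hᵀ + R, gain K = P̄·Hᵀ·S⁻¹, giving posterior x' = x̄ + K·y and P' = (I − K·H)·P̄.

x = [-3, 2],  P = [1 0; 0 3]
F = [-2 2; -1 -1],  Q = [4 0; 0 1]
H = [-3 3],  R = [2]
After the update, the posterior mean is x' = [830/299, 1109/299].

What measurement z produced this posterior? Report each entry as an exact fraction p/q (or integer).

x̄ = F·x = [10, 1]
P̄ = F·P·Fᵀ + Q = [20 -4; -4 5]
S = H·P̄·Hᵀ + R = [299]
K = P̄·Hᵀ·S⁻¹ = [-72/299; 27/299]
x' − x̄ = [-2160/299, 810/299] = K·y
y = (KᵀK)⁻¹·Kᵀ·(x' − x̄) = [30]
z = y + H·x̄ = [30] + [-27] = [3]

z = [3]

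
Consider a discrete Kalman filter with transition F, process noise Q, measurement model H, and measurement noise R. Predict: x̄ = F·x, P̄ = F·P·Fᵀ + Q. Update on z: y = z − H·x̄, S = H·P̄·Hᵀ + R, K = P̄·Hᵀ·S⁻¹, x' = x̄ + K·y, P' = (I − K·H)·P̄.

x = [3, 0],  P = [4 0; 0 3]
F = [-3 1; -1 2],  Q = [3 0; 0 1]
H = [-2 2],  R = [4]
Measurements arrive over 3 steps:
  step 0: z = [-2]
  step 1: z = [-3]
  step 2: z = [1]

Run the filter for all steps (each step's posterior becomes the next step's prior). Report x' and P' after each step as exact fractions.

step 0: x' = [-2, -65/24], P' = [18 17; 17 407/24]
step 1: x' = [-167/598, -7041/3887], P' = [88/23 939/299; 939/299 13405/3887]
step 2: x' = [-94123/31368, -40459/15684], P' = [554161/141156 227233/70578; 227233/70578 123010/35289]

step 0: x̄ = F·x = [-9, -3]
step 0: P̄ = F·P·Fᵀ + Q = [42 18; 18 17]
step 0: y = z − H·x̄ = [-14]
step 0: S = H·P̄·Hᵀ + R = [96]
step 0: K = P̄·Hᵀ·S⁻¹ = [-1/2; -1/48]
step 0: x' = x̄ + K·y = [-2, -65/24]
step 0: P' = (I − K·H)·P̄ = [18 17; 17 407/24]
step 1: x̄ = F·x = [79/24, -41/12]
step 1: P̄ = F·P·Fᵀ + Q = [1919/24 -373/12; -373/12 113/6]
step 1: y = z − H·x̄ = [125/12]
step 1: S = H·P̄·Hᵀ + R = [3887/6]
step 1: K = P̄·Hᵀ·S⁻¹ = [-205/598; 599/3887]
step 1: x' = x̄ + K·y = [-167/598, -7041/3887]
step 1: P' = (I − K·H)·P̄ = [88/23 939/299; 939/299 13405/3887]
step 2: x̄ = F·x = [-7569/7774, -25993/7774]
step 2: P̄ = F·P·Fᵀ + Q = [85672/3887 -14023/3887; -14023/3887 23551/3887]
step 2: y = z − H·x̄ = [22311/3887]
step 2: S = H·P̄·Hᵀ + R = [564624/3887]
step 2: K = P̄·Hᵀ·S⁻¹ = [-99695/282312; 18787/141156]
step 2: x' = x̄ + K·y = [-94123/31368, -40459/15684]
step 2: P' = (I − K·H)·P̄ = [554161/141156 227233/70578; 227233/70578 123010/35289]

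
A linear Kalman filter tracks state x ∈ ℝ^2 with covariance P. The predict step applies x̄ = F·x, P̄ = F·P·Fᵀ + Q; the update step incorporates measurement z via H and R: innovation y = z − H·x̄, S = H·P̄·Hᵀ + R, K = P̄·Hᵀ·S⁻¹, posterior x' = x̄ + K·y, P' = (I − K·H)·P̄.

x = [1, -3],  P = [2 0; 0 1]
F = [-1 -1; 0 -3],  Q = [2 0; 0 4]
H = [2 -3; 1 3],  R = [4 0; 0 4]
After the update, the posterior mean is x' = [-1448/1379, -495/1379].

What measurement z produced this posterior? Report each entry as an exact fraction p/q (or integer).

x̄ = F·x = [2, 9]
P̄ = F·P·Fᵀ + Q = [5 3; 3 13]
S = H·P̄·Hᵀ + R = [105 -98; -98 144]
K = P̄·Hᵀ·S⁻¹ = [379/1379 56/197; -159/1379 42/197]
x' − x̄ = [-4206/1379, -12906/1379] = K·y
y = (KᵀK)⁻¹·Kᵀ·(x' − x̄) = [22, -32]
z = y + H·x̄ = [22, -32] + [-23, 29] = [-1, -3]

z = [-1, -3]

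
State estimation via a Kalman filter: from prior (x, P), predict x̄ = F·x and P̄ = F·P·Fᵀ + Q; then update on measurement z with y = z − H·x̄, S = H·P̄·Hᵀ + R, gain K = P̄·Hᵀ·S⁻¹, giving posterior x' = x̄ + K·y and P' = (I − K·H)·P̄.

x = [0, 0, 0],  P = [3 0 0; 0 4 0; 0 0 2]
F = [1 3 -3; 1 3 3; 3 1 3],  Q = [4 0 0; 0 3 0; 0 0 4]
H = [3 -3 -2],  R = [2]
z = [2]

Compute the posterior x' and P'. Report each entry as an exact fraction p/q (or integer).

x̄ = F·x = [0, 0, 0]
P̄ = F·P·Fᵀ + Q = [61 21 3; 21 60 39; 3 39 53]
y = z − H·x̄ = [2]
S = H·P̄·Hᵀ + R = [1357]
K = P̄·Hᵀ·S⁻¹ = [114/1357; -195/1357; -214/1357]
x' = x̄ + K·y = [228/1357, -390/1357, -428/1357]
P' = (I − K·H)·P̄ = [69781/1357 50727/1357 28467/1357; 50727/1357 43395/1357 11193/1357; 28467/1357 11193/1357 26125/1357]

x' = [228/1357, -390/1357, -428/1357]
P' = [69781/1357 50727/1357 28467/1357; 50727/1357 43395/1357 11193/1357; 28467/1357 11193/1357 26125/1357]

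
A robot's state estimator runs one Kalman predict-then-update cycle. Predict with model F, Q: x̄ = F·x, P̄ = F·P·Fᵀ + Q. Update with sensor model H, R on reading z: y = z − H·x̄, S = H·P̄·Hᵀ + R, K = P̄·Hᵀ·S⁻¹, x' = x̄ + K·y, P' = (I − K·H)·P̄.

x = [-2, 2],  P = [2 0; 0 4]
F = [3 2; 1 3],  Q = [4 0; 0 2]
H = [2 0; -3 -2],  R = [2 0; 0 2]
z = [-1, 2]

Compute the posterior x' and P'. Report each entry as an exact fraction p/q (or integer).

x' = [-5/6, 7/18]
P' = [71/166 -305/498; -305/498 2035/1494]

x̄ = F·x = [-2, 4]
P̄ = F·P·Fᵀ + Q = [38 30; 30 40]
y = z − H·x̄ = [3, 4]
S = H·P̄·Hᵀ + R = [154 -348; -348 864]
K = P̄·Hᵀ·S⁻¹ = [71/166 -29/996; -305/498 -1325/2988]
x' = x̄ + K·y = [-5/6, 7/18]
P' = (I − K·H)·P̄ = [71/166 -305/498; -305/498 2035/1494]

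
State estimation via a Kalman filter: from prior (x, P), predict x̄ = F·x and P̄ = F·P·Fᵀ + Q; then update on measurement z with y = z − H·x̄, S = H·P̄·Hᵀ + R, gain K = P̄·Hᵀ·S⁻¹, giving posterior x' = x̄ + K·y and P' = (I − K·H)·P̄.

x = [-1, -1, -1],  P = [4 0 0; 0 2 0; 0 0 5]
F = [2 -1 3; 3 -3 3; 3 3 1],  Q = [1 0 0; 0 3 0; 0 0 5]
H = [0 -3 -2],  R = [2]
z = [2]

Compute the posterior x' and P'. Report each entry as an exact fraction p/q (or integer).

x' = [-59/524, 258/131, -2079/524]
P' = [5309/524 804/131 -4727/524; 804/131 1830/131 -2714/131; -4727/524 -2714/131 49079/1572]

x̄ = F·x = [-4, -3, -7]
P̄ = F·P·Fᵀ + Q = [64 75 33; 75 102 33; 33 33 64]
y = z − H·x̄ = [-21]
S = H·P̄·Hᵀ + R = [1572]
K = P̄·Hᵀ·S⁻¹ = [-97/524; -31/131; -227/1572]
x' = x̄ + K·y = [-59/524, 258/131, -2079/524]
P' = (I − K·H)·P̄ = [5309/524 804/131 -4727/524; 804/131 1830/131 -2714/131; -4727/524 -2714/131 49079/1572]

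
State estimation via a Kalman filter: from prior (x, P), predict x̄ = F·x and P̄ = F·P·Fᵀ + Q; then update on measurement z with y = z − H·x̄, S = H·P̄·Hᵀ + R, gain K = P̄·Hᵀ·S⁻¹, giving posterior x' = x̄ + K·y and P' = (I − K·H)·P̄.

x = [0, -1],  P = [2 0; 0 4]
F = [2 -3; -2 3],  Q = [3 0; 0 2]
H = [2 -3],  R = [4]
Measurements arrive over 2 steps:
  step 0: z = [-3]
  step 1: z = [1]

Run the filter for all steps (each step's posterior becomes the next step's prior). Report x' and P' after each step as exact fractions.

step 0: x̄ = F·x = [3, -3]
step 0: P̄ = F·P·Fᵀ + Q = [47 -44; -44 46]
step 0: y = z − H·x̄ = [-18]
step 0: S = H·P̄·Hᵀ + R = [1134]
step 0: K = P̄·Hᵀ·S⁻¹ = [113/567; -113/567]
step 0: x' = x̄ + K·y = [-37/63, 37/63]
step 0: P' = (I − K·H)·P̄ = [1111/567 590/567; 590/567 544/567]
step 1: x̄ = F·x = [-185/63, 185/63]
step 1: P̄ = F·P·Fᵀ + Q = [3961/567 -2260/567; -2260/567 3394/567]
step 1: y = z − H·x̄ = [988/63]
step 1: S = H·P̄·Hᵀ + R = [75778/567]
step 1: K = P̄·Hᵀ·S⁻¹ = [7351/37889; -7351/37889]
step 1: x' = x̄ + K·y = [4021/37889, -4021/37889]
step 1: P' = (I − K·H)·P̄ = [74081/37889 39586/37889; 39586/37889 36192/37889]

step 0: x' = [-37/63, 37/63], P' = [1111/567 590/567; 590/567 544/567]
step 1: x' = [4021/37889, -4021/37889], P' = [74081/37889 39586/37889; 39586/37889 36192/37889]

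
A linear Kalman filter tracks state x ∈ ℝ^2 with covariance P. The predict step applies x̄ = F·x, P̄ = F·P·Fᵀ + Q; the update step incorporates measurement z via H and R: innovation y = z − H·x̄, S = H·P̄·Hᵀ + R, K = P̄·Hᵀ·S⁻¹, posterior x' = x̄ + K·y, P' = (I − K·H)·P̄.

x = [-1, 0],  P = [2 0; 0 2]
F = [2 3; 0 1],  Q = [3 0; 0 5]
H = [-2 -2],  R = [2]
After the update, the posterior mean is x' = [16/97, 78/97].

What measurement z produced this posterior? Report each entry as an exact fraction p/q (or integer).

z = [-2]

x̄ = F·x = [-2, 0]
P̄ = F·P·Fᵀ + Q = [29 6; 6 7]
S = H·P̄·Hᵀ + R = [194]
K = P̄·Hᵀ·S⁻¹ = [-35/97; -13/97]
x' − x̄ = [210/97, 78/97] = K·y
y = (KᵀK)⁻¹·Kᵀ·(x' − x̄) = [-6]
z = y + H·x̄ = [-6] + [4] = [-2]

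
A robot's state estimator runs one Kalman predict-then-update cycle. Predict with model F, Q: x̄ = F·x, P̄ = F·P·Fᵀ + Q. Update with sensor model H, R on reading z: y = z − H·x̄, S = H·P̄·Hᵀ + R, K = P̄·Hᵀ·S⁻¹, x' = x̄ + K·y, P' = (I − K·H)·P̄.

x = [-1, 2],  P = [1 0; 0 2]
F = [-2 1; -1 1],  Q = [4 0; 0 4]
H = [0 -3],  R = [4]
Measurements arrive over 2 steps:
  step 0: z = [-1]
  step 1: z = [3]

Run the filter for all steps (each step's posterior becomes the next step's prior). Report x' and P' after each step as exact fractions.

step 0: x̄ = F·x = [4, 3]
step 0: P̄ = F·P·Fᵀ + Q = [10 4; 4 7]
step 0: y = z − H·x̄ = [8]
step 0: S = H·P̄·Hᵀ + R = [67]
step 0: K = P̄·Hᵀ·S⁻¹ = [-12/67; -21/67]
step 0: x' = x̄ + K·y = [172/67, 33/67]
step 0: P' = (I − K·H)·P̄ = [526/67 16/67; 16/67 28/67]
step 1: x̄ = F·x = [-311/67, -139/67]
step 1: P̄ = F·P·Fᵀ + Q = [2336/67 1032/67; 1032/67 790/67]
step 1: y = z − H·x̄ = [-216/67]
step 1: S = H·P̄·Hᵀ + R = [7378/67]
step 1: K = P̄·Hᵀ·S⁻¹ = [-1548/3689; -1185/3689]
step 1: x' = x̄ + K·y = [-12133/3689, -3833/3689]
step 1: P' = (I − K·H)·P̄ = [57088/3689 2064/3689; 2064/3689 1580/3689]

step 0: x' = [172/67, 33/67], P' = [526/67 16/67; 16/67 28/67]
step 1: x' = [-12133/3689, -3833/3689], P' = [57088/3689 2064/3689; 2064/3689 1580/3689]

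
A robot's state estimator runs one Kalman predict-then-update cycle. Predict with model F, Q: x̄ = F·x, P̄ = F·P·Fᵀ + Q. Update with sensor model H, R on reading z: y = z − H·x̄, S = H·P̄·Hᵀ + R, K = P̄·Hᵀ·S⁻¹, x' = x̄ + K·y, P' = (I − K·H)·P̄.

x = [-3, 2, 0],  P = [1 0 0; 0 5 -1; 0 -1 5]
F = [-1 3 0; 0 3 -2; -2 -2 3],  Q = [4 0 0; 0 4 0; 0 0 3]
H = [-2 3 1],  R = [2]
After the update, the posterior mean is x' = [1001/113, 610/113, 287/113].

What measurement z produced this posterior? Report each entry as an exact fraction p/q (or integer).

z = [1]

x̄ = F·x = [9, 6, 2]
P̄ = F·P·Fᵀ + Q = [50 51 -37; 51 81 -73; -37 -73 84]
S = H·P̄·Hᵀ + R = [113]
K = P̄·Hᵀ·S⁻¹ = [16/113; 68/113; -61/113]
x' − x̄ = [-16/113, -68/113, 61/113] = K·y
y = (KᵀK)⁻¹·Kᵀ·(x' − x̄) = [-1]
z = y + H·x̄ = [-1] + [2] = [1]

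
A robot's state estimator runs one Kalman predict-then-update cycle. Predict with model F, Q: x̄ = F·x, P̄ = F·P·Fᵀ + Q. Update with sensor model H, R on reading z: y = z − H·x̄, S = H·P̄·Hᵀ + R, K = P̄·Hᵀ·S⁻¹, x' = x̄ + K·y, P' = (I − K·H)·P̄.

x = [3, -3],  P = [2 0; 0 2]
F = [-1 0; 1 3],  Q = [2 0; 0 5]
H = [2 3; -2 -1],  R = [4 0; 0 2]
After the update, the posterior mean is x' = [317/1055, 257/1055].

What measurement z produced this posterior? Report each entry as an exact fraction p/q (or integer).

z = [1, -2]

x̄ = F·x = [-3, -6]
P̄ = F·P·Fᵀ + Q = [4 -2; -2 25]
S = H·P̄·Hᵀ + R = [221 -75; -75 35]
K = P̄·Hᵀ·S⁻¹ = [-38/211 -588/1055; 91/211 342/1055]
x' − x̄ = [3482/1055, 6587/1055] = K·y
y = (KᵀK)⁻¹·Kᵀ·(x' − x̄) = [25, -14]
z = y + H·x̄ = [25, -14] + [-24, 12] = [1, -2]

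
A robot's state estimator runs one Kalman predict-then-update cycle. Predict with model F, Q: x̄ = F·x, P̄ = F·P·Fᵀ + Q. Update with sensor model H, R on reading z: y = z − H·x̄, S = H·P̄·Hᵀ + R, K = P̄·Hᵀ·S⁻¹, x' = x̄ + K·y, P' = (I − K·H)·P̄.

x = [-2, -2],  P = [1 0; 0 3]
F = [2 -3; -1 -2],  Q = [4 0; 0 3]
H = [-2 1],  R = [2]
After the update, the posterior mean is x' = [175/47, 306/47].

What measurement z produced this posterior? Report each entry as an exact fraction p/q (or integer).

x̄ = F·x = [2, 6]
P̄ = F·P·Fᵀ + Q = [35 16; 16 16]
S = H·P̄·Hᵀ + R = [94]
K = P̄·Hᵀ·S⁻¹ = [-27/47; -8/47]
x' − x̄ = [81/47, 24/47] = K·y
y = (KᵀK)⁻¹·Kᵀ·(x' − x̄) = [-3]
z = y + H·x̄ = [-3] + [2] = [-1]

z = [-1]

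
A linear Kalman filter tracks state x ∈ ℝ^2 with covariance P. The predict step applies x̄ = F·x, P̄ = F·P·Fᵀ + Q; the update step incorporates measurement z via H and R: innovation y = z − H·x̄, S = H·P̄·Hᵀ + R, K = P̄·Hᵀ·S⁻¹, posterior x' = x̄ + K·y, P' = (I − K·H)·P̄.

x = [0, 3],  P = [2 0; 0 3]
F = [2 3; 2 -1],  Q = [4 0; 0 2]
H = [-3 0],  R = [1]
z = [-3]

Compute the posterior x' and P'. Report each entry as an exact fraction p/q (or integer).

x̄ = F·x = [9, -3]
P̄ = F·P·Fᵀ + Q = [39 -1; -1 13]
y = z − H·x̄ = [24]
S = H·P̄·Hᵀ + R = [352]
K = P̄·Hᵀ·S⁻¹ = [-117/352; 3/352]
x' = x̄ + K·y = [45/44, -123/44]
P' = (I − K·H)·P̄ = [39/352 -1/352; -1/352 4567/352]

x' = [45/44, -123/44]
P' = [39/352 -1/352; -1/352 4567/352]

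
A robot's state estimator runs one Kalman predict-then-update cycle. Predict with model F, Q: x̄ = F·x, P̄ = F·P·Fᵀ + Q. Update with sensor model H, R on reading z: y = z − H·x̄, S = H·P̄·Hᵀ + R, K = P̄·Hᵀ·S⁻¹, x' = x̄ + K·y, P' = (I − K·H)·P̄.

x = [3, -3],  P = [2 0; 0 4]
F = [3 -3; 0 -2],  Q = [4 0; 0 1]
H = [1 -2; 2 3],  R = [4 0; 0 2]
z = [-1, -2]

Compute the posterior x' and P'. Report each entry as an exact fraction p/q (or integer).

x̄ = F·x = [18, 6]
P̄ = F·P·Fᵀ + Q = [58 24; 24 17]
y = z − H·x̄ = [-7, -56]
S = H·P̄·Hᵀ + R = [34 -10; -10 675]
K = P̄·Hᵀ·S⁻¹ = [863/2285 3246/11425; -576/2285 1633/11425]
x' = x̄ + K·y = [-6331/11425, -2738/11425]
P' = (I − K·H)·P̄ = [9252/11425 -4004/11425; -4004/11425 3758/11425]

x' = [-6331/11425, -2738/11425]
P' = [9252/11425 -4004/11425; -4004/11425 3758/11425]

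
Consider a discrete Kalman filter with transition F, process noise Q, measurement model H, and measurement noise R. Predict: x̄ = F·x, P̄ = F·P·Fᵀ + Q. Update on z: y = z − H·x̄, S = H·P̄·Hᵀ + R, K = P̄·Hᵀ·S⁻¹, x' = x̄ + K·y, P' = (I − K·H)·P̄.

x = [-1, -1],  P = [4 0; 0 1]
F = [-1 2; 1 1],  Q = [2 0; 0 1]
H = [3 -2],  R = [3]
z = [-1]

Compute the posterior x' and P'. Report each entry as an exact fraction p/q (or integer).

x' = [-209/141, -82/47]
P' = [254/141 110/47; 110/47 174/47]

x̄ = F·x = [-1, -2]
P̄ = F·P·Fᵀ + Q = [10 -2; -2 6]
y = z − H·x̄ = [-2]
S = H·P̄·Hᵀ + R = [141]
K = P̄·Hᵀ·S⁻¹ = [34/141; -6/47]
x' = x̄ + K·y = [-209/141, -82/47]
P' = (I − K·H)·P̄ = [254/141 110/47; 110/47 174/47]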